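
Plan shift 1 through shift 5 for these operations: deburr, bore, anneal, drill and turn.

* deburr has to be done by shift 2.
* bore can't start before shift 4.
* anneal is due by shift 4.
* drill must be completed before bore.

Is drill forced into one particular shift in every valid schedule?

No

drill can be shift 1 (e.g. turn=shift 1, drill=shift 1, deburr=shift 1, bore=shift 4, anneal=shift 1) or shift 2 (e.g. deburr=shift 1; drill=shift 2; anneal=shift 1; turn=shift 1; bore=shift 4).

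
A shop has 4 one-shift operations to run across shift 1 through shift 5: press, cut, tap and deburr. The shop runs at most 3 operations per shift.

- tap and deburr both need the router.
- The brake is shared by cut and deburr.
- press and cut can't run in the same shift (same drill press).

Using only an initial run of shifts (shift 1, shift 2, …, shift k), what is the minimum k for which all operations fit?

2 shifts

With at most 3 per shift and 4 operations, at least 2 shifts are needed.
2 works (last occupied shift: shift 2): for example press in shift 1; tap in shift 2; deburr in shift 1; cut in shift 2.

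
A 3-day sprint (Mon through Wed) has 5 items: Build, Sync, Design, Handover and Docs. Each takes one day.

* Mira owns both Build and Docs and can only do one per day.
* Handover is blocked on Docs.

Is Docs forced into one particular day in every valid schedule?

No

Docs can be Mon (e.g. Handover -> Tue, Sync -> Mon, Docs -> Mon, Build -> Tue, Design -> Mon) or Tue (e.g. Design -> Mon, Handover -> Wed, Docs -> Tue, Sync -> Mon, Build -> Mon).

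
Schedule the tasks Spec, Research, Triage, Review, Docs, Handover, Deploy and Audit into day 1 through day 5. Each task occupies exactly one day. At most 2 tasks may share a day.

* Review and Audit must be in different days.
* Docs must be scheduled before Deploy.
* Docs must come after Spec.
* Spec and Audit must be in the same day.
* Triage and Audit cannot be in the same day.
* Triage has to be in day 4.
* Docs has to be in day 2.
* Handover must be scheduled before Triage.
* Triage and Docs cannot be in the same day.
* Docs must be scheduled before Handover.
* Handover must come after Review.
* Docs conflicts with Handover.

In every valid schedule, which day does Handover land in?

Docs is fixed at day 2 and must come before Handover, so Handover is at least day 3.
Triage is fixed at day 4 and must come after Handover, so Handover is at most day 3.
So Handover must be day 3.

day 3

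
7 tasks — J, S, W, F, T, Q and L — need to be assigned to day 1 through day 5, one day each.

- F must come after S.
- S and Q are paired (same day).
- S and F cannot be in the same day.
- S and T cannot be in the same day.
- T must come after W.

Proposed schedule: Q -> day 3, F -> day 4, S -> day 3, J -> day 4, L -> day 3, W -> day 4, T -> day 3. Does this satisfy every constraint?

S and Q are paired (same day) — holds.
T must come after W — violated.
F must come after S — holds.
S and T cannot be in the same day — violated.
S and F cannot be in the same day — holds.

No. T must come after W is not satisfied.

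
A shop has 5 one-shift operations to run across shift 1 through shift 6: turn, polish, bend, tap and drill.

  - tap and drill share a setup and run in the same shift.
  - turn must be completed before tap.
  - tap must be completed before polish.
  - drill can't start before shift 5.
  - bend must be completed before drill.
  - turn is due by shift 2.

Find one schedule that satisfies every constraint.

tap=shift 5; drill=shift 5; bend=shift 1; polish=shift 6; turn=shift 1

Checking: bend(shift 1) before drill(shift 5); tap(shift 5) before polish(shift 6); turn(shift 1) before tap(shift 5); tap = drill = shift 5; drill=shift 5 in [shift 5,shift 6]; turn=shift 1 in [shift 1,shift 2].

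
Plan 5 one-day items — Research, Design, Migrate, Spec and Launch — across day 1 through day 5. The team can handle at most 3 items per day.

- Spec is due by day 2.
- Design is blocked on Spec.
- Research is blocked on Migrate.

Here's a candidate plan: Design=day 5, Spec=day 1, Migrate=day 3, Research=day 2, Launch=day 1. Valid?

Spec is due by day 2 — holds.
Research is blocked on Migrate — violated.
The team can handle at most 3 items per day — holds.
Design is blocked on Spec — holds.

No. Research is blocked on Migrate is not satisfied.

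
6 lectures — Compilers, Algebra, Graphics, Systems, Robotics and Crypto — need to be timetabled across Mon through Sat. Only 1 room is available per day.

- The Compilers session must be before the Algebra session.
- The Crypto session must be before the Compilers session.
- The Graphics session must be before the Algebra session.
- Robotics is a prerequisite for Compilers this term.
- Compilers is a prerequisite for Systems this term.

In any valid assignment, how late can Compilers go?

Thu

Precedence pushes Compilers to at least Tue; downstream work caps Compilers at Fri.
Compilers at Thu is achievable: Compilers=Thu; Graphics=Mon; Algebra=Fri; Systems=Sat; Crypto=Wed; Robotics=Tue.
Nothing later works — the capacity limit rule out every day after Thu.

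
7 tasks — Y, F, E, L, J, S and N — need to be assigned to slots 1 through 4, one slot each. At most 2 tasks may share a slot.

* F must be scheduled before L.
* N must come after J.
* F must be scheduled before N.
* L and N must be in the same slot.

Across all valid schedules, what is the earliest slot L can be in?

2

Precedence pushes L to at least 2.
L at 2 is achievable: L -> 2; J -> 1; Y -> 3; F -> 1; S -> 4; E -> 3; N -> 2.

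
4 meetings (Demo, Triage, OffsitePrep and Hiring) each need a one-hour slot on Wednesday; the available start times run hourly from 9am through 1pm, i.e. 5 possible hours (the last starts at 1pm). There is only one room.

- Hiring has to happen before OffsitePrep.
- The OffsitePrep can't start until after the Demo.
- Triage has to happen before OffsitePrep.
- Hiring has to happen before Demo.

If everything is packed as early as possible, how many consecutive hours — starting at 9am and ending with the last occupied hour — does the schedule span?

The precedence chain requires at least 3 distinct hours.
With at most 1 per hour and 4 meetings, at least 4 hours are needed.
4 works (last occupied hour: 12pm): for example OffsitePrep=12pm, Hiring=9am, Demo=10am, Triage=11am.

4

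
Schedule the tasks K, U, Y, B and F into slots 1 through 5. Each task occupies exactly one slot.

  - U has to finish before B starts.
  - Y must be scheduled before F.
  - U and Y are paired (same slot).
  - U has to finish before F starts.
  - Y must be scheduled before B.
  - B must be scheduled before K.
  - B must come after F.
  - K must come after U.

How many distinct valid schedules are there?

Splitting on K: it can be 4 (1), 5 (4). Listing each branch's schedules as (U, Y, B, F):
K=4: (1,1,3,2) — 1.
K=5: (1,1,3,2) (1,1,4,2) (1,1,4,3) (2,2,4,3) — 4.
Summing: 1 + 4 = 5.

5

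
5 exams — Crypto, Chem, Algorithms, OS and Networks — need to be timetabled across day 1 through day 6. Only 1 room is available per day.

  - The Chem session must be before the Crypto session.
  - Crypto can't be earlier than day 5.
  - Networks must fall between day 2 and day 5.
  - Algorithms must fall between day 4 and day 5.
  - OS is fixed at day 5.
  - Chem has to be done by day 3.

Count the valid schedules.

4

Enumerating: Algorithms -> day 4; Networks -> day 2; OS -> day 5; Crypto -> day 6; Chem -> day 1 | Algorithms=day 4; Crypto=day 6; Networks=day 3; Chem=day 1; OS=day 5 | Networks=day 3, Crypto=day 6, Algorithms=day 4, OS=day 5, Chem=day 2 | Networks in day 2, Algorithms in day 4, Crypto in day 6, Chem in day 3, OS in day 5.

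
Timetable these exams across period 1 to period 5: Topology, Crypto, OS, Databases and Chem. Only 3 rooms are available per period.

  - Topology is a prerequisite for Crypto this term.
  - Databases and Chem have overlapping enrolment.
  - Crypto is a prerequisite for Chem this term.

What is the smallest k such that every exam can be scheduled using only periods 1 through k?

The precedence chain requires at least 3 distinct periods.
With at most 3 per period and 5 exams, at least 2 periods are needed.
3 works (last occupied period: period 3): for example Topology=period 1, Databases=period 1, OS=period 1, Chem=period 3, Crypto=period 2.

3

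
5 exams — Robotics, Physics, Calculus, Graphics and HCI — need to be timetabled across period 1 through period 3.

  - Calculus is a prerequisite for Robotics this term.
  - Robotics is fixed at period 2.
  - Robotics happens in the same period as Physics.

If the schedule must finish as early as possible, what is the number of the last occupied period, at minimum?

period 2

The precedence chain requires at least 2 distinct periods.
2 works (last occupied period: period 2): for example Physics -> period 2, HCI -> period 1, Calculus -> period 1, Graphics -> period 1, Robotics -> period 2.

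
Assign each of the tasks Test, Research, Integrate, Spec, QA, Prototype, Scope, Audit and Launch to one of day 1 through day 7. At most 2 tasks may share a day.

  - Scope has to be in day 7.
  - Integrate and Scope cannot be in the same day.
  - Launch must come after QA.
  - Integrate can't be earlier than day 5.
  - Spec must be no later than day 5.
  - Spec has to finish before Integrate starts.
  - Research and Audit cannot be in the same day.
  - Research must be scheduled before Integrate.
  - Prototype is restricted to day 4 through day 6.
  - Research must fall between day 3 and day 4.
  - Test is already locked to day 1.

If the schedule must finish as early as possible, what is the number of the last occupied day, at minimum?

day 7

The precedence chain requires at least 2 distinct days.
With at most 2 per day and 9 tasks, at least 5 days are needed.
Scope can't be placed before day 7, so the schedule must run through at least day 7.
7 works (last occupied day: day 7): for example QA -> day 2, Research -> day 3, Spec -> day 1, Audit -> day 2, Prototype -> day 4, Integrate -> day 5, Test -> day 1, Launch -> day 3, Scope -> day 7.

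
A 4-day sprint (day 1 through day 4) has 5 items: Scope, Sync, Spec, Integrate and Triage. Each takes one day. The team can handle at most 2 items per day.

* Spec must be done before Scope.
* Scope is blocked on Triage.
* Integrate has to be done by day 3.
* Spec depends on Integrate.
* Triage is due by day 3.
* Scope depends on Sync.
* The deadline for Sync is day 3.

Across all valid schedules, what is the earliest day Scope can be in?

Precedence pushes Scope to at least day 3.
Scope at day 3 is achievable: Spec in day 2; Integrate in day 1; Triage in day 2; Sync in day 1; Scope in day 3.

day 3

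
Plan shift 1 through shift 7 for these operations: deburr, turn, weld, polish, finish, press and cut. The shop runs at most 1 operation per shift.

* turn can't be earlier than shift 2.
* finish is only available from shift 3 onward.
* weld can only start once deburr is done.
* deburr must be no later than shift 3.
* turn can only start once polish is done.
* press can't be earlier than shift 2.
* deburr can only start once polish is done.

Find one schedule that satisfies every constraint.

polish in shift 1; press in shift 5; turn in shift 4; cut in shift 7; deburr in shift 2; finish in shift 3; weld in shift 6

Checking: deburr(shift 2) before weld(shift 6); polish(shift 1) before deburr(shift 2); polish(shift 1) before turn(shift 4); deburr=shift 2 in [shift 1,shift 3]; finish=shift 3 in [shift 3,shift 7]; turn=shift 4 in [shift 2,shift 7]; press=shift 5 in [shift 2,shift 7]; max 1 per shift (cap 1).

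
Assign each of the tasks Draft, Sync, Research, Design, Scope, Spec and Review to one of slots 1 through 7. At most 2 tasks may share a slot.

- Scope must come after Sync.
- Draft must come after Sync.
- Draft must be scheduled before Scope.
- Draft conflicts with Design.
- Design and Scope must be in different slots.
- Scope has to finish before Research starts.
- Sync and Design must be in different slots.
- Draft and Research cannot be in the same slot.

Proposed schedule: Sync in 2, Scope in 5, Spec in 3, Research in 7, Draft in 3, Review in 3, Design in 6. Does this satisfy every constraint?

No. At most 2 tasks may share a slot is not satisfied.

Draft must come after Sync — holds.
Design and Scope must be in different slots — holds.
Scope must come after Sync — holds.
Draft conflicts with Design — holds.
Sync and Design must be in different slots — holds.
Scope has to finish before Research starts — holds.
Draft must be scheduled before Scope — holds.
At most 2 tasks may share a slot — violated.
Draft and Research cannot be in the same slot — holds.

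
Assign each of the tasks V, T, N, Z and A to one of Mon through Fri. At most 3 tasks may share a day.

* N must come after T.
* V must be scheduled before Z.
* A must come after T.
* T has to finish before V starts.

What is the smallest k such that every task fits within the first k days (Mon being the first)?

The precedence chain requires at least 3 distinct days.
With at most 3 per day and 5 tasks, at least 2 days are needed.
3 works (last occupied day: Wed): for example V in Tue, N in Tue, T in Mon, A in Tue, Z in Wed.

3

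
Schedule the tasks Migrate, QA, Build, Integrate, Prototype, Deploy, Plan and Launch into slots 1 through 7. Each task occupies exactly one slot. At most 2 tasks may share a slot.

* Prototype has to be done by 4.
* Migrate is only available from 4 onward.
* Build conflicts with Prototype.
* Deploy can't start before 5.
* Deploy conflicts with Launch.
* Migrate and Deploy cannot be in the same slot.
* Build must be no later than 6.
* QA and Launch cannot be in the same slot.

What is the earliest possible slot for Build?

Build's own window allows nothing later than 6.
Build at 1 is achievable: Plan in 3; QA in 1; Deploy in 5; Integrate in 2; Prototype in 2; Launch in 3; Migrate in 4; Build in 1.

1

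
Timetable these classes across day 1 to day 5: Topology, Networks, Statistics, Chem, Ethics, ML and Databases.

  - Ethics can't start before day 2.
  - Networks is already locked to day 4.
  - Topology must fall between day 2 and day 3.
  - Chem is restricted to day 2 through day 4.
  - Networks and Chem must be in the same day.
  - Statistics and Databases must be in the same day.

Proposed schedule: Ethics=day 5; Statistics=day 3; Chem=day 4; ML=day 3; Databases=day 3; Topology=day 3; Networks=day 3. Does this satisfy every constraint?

Chem is restricted to day 2 through day 4 — holds.
Topology must fall between day 2 and day 3 — holds.
Statistics and Databases must be in the same day — holds.
Ethics can't start before day 2 — holds.
Networks is already locked to day 4 — violated.
Networks and Chem must be in the same day — violated.

No — it violates: Networks is already locked to day 4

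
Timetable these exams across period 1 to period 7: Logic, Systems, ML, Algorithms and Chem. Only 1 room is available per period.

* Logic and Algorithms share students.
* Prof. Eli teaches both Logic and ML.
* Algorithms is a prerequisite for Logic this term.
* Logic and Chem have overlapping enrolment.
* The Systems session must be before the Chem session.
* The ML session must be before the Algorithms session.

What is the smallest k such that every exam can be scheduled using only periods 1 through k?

5

The precedence chain requires at least 3 distinct periods.
With at most 1 per period and 5 exams, at least 5 periods are needed.
5 works (last occupied period: period 5): for example Chem in period 5; Logic in period 3; Systems in period 4; Algorithms in period 2; ML in period 1.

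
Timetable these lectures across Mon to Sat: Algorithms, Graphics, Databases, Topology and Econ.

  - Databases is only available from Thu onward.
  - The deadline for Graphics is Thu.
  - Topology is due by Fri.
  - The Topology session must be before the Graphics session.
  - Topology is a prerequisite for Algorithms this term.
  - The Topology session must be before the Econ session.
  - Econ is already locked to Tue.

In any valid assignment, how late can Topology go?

Topology's own window allows nothing later than Fri; downstream work caps Topology at Mon.
Topology at Mon is achievable: Databases in Thu; Topology in Mon; Graphics in Tue; Algorithms in Tue; Econ in Tue.

Mon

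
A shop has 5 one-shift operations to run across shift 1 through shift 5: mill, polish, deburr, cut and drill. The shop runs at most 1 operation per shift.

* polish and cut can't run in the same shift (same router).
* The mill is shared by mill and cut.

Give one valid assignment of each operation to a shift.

deburr -> shift 3; mill -> shift 1; polish -> shift 2; drill -> shift 5; cut -> shift 4

Checking: polish(shift 2) != cut(shift 4); mill(shift 1) != cut(shift 4); max 1 per shift (cap 1).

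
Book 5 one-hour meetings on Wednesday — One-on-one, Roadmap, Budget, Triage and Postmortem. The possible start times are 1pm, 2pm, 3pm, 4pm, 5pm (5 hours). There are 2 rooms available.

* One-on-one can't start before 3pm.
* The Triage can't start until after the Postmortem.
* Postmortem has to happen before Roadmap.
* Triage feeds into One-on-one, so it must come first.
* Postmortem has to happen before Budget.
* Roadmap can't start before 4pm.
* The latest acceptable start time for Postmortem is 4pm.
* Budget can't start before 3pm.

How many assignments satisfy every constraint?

46

Splitting on One-on-one: it can be 3pm (6), 4pm (15), 5pm (25). Listing each branch's schedules as (Roadmap, Budget, Triage, Postmortem):
One-on-one=3pm: (4pm,3pm,2pm,1pm) (4pm,4pm,2pm,1pm) (4pm,5pm,2pm,1pm) (5pm,3pm,2pm,1pm) (5pm,4pm,2pm,1pm) (5pm,5pm,2pm,1pm) — 6.
One-on-one=4pm: (4pm,3pm,2pm,1pm) (4pm,3pm,3pm,1pm) (4pm,3pm,3pm,2pm) (4pm,5pm,2pm,1pm) (4pm,5pm,3pm,1pm) (4pm,5pm,3pm,2pm) (5pm,3pm,2pm,1pm) (5pm,3pm,3pm,1pm) (5pm,3pm,3pm,2pm) (5pm,4pm,2pm,1pm) (5pm,4pm,3pm,1pm) (5pm,4pm,3pm,2pm) (5pm,5pm,2pm,1pm) (5pm,5pm,3pm,1pm) (5pm,5pm,3pm,2pm) — 15.
One-on-one=5pm: (4pm,3pm,2pm,1pm) (4pm,3pm,3pm,1pm) (4pm,3pm,3pm,2pm) (4pm,3pm,4pm,1pm) (4pm,3pm,4pm,2pm) (4pm,4pm,2pm,1pm) (4pm,4pm,3pm,1pm) (4pm,4pm,3pm,2pm) (4pm,5pm,2pm,1pm) (4pm,5pm,3pm,1pm) (4pm,5pm,3pm,2pm) (4pm,5pm,4pm,1pm) (4pm,5pm,4pm,2pm) (4pm,5pm,4pm,3pm) (5pm,3pm,2pm,1pm) (5pm,3pm,3pm,1pm) (5pm,3pm,3pm,2pm) (5pm,3pm,4pm,1pm) (5pm,3pm,4pm,2pm) (5pm,4pm,2pm,1pm) (5pm,4pm,3pm,1pm) (5pm,4pm,3pm,2pm) (5pm,4pm,4pm,1pm) (5pm,4pm,4pm,2pm) (5pm,4pm,4pm,3pm) — 25.
Summing: 6 + 15 + 25 = 46.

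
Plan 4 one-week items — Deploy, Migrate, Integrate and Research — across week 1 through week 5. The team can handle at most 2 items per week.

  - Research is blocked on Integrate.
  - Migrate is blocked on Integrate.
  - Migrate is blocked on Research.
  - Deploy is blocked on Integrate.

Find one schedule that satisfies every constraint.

Deploy in week 2, Research in week 2, Integrate in week 1, Migrate in week 3

Checking: Integrate(week 1) before Migrate(week 3); Integrate(week 1) before Deploy(week 2); Research(week 2) before Migrate(week 3); Integrate(week 1) before Research(week 2); max 2 per week (cap 2).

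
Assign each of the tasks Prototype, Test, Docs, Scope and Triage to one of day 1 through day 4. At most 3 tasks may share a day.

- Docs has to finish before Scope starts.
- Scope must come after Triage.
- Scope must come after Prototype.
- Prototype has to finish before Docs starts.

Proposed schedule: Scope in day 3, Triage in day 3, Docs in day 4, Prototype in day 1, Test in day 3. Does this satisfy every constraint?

No — it violates: Docs has to finish before Scope starts

At most 3 tasks may share a day — holds.
Scope must come after Triage — violated.
Docs has to finish before Scope starts — violated.
Prototype has to finish before Docs starts — holds.
Scope must come after Prototype — holds.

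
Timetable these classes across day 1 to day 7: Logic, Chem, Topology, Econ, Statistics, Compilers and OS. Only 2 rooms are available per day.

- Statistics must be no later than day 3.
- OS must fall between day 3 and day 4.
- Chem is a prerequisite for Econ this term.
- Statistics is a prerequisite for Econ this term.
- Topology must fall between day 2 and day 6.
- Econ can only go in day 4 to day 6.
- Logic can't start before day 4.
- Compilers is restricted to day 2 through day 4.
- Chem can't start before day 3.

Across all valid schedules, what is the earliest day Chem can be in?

Chem is available from day 3; downstream work caps Chem at day 5.
Chem at day 3 is achievable: Econ -> day 4, OS -> day 3, Logic -> day 4, Compilers -> day 2, Chem -> day 3, Topology -> day 2, Statistics -> day 1.

day 3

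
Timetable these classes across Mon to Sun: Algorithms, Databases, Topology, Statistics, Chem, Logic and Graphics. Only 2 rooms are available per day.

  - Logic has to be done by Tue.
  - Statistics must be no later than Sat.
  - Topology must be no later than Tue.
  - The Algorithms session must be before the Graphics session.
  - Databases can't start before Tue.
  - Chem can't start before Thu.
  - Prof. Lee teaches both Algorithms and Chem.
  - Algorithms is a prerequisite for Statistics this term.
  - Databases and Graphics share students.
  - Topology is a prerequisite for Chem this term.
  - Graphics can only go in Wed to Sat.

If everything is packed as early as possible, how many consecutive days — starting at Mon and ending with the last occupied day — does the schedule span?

The precedence chain requires at least 2 distinct days.
With at most 2 per day and 7 classes, at least 4 days are needed.
Chem can't be placed before Thu — that is day 4 counting from Mon — so the schedule must run through at least 4 days.
4 works (last occupied day: Thu): for example Algorithms in Tue, Topology in Mon, Statistics in Wed, Graphics in Wed, Chem in Thu, Logic in Mon, Databases in Tue.

4 days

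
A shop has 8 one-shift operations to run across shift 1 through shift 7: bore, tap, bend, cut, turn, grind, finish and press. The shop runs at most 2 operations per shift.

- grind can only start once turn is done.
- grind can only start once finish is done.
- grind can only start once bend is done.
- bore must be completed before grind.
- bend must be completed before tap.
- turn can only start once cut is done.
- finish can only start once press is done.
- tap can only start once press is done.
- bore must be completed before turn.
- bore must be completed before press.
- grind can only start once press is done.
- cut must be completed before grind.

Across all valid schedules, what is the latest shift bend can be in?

Downstream work caps bend at shift 6.
bend at shift 6 is achievable: bend=shift 6; tap=shift 7; finish=shift 3; turn=shift 2; grind=shift 7; cut=shift 1; bore=shift 1; press=shift 2.

shift 6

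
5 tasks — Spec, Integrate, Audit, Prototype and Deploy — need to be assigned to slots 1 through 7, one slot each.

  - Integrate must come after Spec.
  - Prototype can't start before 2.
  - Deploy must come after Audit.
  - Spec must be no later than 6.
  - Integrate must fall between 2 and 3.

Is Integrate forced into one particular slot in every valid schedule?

Integrate can be 2 (e.g. Integrate=2; Deploy=2; Prototype=2; Audit=1; Spec=1) or 3 (e.g. Audit=1, Deploy=2, Integrate=3, Prototype=2, Spec=1).

No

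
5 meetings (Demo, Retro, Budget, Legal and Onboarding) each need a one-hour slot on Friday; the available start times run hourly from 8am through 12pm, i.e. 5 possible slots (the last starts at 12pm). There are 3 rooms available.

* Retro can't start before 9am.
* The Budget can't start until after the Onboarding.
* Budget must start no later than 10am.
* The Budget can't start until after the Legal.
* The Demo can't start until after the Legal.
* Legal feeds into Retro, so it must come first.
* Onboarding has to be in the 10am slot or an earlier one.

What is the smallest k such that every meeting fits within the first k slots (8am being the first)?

The precedence chain requires at least 2 distinct slots.
With at most 3 per slot and 5 meetings, at least 2 slots are needed.
2 works (last occupied slot: 9am): for example Demo=9am; Onboarding=8am; Budget=9am; Legal=8am; Retro=9am.

2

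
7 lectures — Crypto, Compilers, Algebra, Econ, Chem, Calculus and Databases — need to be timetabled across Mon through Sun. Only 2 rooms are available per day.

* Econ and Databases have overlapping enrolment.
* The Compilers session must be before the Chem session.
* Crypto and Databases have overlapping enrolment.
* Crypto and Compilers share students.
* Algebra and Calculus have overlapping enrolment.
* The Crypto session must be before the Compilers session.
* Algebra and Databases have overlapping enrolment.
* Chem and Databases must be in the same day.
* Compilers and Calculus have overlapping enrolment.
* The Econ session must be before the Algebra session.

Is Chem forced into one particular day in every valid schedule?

No

Chem can be Wed (e.g. Calculus in Thu; Algebra in Tue; Crypto in Mon; Compilers in Tue; Databases in Wed; Chem in Wed; Econ in Mon) or Thu (e.g. Econ in Mon, Compilers in Tue, Calculus in Wed, Crypto in Mon, Chem in Thu, Databases in Thu, Algebra in Tue).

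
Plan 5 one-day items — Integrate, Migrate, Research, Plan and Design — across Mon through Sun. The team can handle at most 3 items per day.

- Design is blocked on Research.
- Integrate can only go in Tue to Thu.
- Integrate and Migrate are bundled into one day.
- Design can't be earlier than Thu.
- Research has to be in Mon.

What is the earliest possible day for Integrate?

Tue

Integrate is available from Tue; Integrate's own window allows nothing later than Thu.
Integrate at Tue is achievable: Research in Mon, Migrate in Tue, Plan in Mon, Design in Thu, Integrate in Tue.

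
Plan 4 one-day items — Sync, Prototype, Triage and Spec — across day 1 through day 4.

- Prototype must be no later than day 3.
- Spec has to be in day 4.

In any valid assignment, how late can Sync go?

Sync at day 4 is achievable: Prototype=day 1; Sync=day 4; Triage=day 1; Spec=day 4.

day 4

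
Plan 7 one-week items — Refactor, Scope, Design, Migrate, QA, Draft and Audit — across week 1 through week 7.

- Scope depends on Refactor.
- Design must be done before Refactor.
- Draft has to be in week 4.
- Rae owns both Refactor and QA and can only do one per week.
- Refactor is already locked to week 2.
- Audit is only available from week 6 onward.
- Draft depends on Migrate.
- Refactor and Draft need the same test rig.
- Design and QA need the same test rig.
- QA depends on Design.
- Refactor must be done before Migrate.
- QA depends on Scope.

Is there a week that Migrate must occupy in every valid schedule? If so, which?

Refactor is fixed at week 2 and must come before Migrate, so Migrate is at least week 3.
Draft is fixed at week 4 and must come after Migrate, so Migrate is at most week 3.
So Migrate must be week 3.

week 3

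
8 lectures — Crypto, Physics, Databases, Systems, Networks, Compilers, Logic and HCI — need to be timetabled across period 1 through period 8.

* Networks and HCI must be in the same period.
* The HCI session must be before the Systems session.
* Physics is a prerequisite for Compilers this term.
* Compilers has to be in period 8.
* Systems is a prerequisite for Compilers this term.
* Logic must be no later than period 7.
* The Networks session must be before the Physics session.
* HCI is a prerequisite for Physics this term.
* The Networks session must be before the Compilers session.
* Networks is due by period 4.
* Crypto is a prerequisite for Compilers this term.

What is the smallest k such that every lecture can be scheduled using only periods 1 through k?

8 periods

The precedence chain requires at least 3 distinct periods.
Compilers can't be placed before period 8, so the schedule must run through at least period 8.
8 works (last occupied period: period 8): for example HCI -> period 1; Databases -> period 1; Systems -> period 2; Networks -> period 1; Physics -> period 2; Logic -> period 1; Compilers -> period 8; Crypto -> period 1.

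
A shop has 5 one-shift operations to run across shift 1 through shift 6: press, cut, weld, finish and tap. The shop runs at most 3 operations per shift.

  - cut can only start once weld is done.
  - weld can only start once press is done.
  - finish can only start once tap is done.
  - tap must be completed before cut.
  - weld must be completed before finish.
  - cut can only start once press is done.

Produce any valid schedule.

finish -> shift 3, tap -> shift 1, cut -> shift 3, press -> shift 1, weld -> shift 2

Checking: weld(shift 2) before finish(shift 3); weld(shift 2) before cut(shift 3); tap(shift 1) before finish(shift 3); tap(shift 1) before cut(shift 3); press(shift 1) before weld(shift 2); press(shift 1) before cut(shift 3); max 2 per shift (cap 3).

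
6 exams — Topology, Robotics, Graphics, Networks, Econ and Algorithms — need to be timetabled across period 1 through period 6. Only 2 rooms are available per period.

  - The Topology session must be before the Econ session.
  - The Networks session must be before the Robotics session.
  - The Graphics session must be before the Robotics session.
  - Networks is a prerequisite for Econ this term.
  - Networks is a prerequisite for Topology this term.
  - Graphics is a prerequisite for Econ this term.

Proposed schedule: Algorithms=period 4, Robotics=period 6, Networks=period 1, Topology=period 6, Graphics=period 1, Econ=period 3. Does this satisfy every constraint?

No. The Topology session must be before the Econ session is not satisfied.

The Networks session must be before the Robotics session — holds.
Only 2 rooms are available per period — holds.
Networks is a prerequisite for Econ this term — holds.
The Graphics session must be before the Robotics session — holds.
Networks is a prerequisite for Topology this term — holds.
Graphics is a prerequisite for Econ this term — holds.
The Topology session must be before the Econ session — violated.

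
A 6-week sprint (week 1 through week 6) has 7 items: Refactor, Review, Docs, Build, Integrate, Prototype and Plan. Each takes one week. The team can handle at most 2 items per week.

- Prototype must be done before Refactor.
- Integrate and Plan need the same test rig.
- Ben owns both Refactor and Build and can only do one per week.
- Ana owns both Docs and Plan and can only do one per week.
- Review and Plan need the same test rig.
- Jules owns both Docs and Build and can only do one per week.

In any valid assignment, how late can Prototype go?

week 5

Downstream work caps Prototype at week 5.
Prototype at week 5 is achievable: Review=week 1, Integrate=week 2, Prototype=week 5, Plan=week 3, Build=week 2, Refactor=week 6, Docs=week 1.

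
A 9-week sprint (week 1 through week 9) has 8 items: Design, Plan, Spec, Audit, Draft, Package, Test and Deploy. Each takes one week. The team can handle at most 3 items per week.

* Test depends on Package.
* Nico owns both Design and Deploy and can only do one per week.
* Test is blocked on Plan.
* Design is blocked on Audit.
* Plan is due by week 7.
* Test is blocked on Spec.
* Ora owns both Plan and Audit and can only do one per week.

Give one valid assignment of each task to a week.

Deploy in week 4; Design in week 3; Plan in week 1; Package in week 1; Spec in week 1; Draft in week 2; Test in week 2; Audit in week 2

Checking: Plan(week 1) before Test(week 2); Audit(week 2) before Design(week 3); Package(week 1) before Test(week 2); Spec(week 1) before Test(week 2); Design(week 3) != Deploy(week 4); Plan(week 1) != Audit(week 2); Plan=week 1 in [week 1,week 7]; max 3 per week (cap 3).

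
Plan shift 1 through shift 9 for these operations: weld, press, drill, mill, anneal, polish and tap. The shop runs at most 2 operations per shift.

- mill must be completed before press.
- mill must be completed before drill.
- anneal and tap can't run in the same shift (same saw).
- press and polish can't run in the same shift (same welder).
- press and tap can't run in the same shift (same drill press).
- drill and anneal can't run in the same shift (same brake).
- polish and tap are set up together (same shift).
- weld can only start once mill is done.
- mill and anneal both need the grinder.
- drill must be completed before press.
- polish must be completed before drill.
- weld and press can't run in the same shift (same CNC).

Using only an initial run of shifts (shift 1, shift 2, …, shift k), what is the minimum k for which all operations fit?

4 shifts

The precedence chain requires at least 3 distinct shifts.
With at most 2 per shift and 7 operations, at least 4 shifts are needed.
4 works (last occupied shift: shift 4): for example anneal=shift 4; polish=shift 2; weld=shift 3; mill=shift 1; drill=shift 3; press=shift 4; tap=shift 2.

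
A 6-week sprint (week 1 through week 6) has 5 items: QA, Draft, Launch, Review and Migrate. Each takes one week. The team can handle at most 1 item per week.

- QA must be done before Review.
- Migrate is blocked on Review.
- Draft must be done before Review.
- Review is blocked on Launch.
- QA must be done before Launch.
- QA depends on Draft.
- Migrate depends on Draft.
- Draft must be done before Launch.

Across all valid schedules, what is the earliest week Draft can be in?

week 1

Downstream work caps Draft at week 2.
Draft at week 1 is achievable: Migrate in week 5, Review in week 4, QA in week 2, Draft in week 1, Launch in week 3.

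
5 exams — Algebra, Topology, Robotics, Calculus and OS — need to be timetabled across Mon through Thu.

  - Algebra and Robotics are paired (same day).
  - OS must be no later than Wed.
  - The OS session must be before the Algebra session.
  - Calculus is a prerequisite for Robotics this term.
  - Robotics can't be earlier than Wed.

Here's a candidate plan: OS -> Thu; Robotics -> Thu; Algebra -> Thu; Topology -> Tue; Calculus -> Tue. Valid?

Algebra and Robotics are paired (same day) — holds.
The OS session must be before the Algebra session — violated.
OS must be no later than Wed — violated.
Calculus is a prerequisite for Robotics this term — holds.
Robotics can't be earlier than Wed — holds.

No — it violates: OS must be no later than Wed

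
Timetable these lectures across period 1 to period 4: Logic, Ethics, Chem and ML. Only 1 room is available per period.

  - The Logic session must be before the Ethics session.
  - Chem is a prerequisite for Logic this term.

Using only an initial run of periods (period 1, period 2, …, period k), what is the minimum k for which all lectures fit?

4 periods

The precedence chain requires at least 3 distinct periods.
With at most 1 per period and 4 lectures, at least 4 periods are needed.
4 works (last occupied period: period 4): for example Chem in period 1; Logic in period 2; Ethics in period 3; ML in period 4.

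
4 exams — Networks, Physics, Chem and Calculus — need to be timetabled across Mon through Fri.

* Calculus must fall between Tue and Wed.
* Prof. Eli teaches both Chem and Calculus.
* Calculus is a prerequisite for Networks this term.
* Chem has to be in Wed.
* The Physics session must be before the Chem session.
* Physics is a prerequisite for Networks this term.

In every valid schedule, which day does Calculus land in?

Tue

Calculus's window is Tue–Wed.
Chem is fixed at Wed, and Calculus can't share a day with Chem.
So Calculus must be Tue.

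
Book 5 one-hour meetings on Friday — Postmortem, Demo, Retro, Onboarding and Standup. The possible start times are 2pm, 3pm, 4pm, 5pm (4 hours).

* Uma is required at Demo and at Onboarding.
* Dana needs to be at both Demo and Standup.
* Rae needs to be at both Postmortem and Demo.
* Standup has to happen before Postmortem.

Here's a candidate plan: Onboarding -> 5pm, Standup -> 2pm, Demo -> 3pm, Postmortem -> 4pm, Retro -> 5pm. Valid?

Uma is required at Demo and at Onboarding — holds.
Standup has to happen before Postmortem — holds.
Rae needs to be at both Postmortem and Demo — holds.
Dana needs to be at both Demo and Standup — holds.

Yes, all constraints hold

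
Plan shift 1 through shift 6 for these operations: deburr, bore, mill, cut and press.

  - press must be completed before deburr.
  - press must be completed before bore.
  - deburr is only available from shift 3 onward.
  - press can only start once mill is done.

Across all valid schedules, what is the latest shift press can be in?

shift 5

Precedence pushes press to at least shift 2; downstream work caps press at shift 5.
press at shift 5 is achievable: cut=shift 1; press=shift 5; bore=shift 6; mill=shift 1; deburr=shift 6.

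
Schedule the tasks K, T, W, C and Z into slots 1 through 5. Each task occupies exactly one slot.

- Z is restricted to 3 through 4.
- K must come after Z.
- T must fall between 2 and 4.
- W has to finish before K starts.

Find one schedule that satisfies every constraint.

C=1; Z=3; W=1; K=4; T=2

Checking: Z(3) before K(4); W(1) before K(4); Z=3 in [3,4]; T=2 in [2,4].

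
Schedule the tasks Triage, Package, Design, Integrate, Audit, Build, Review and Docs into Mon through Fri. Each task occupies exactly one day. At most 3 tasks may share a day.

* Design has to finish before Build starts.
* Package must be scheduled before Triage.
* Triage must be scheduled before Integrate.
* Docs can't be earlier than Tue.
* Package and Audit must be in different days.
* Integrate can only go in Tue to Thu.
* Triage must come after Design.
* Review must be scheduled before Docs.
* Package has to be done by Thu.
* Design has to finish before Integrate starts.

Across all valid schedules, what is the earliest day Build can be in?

Precedence pushes Build to at least Tue.
Build at Tue is achievable: Triage=Tue, Docs=Tue, Design=Mon, Audit=Wed, Review=Mon, Package=Mon, Integrate=Wed, Build=Tue.

Tue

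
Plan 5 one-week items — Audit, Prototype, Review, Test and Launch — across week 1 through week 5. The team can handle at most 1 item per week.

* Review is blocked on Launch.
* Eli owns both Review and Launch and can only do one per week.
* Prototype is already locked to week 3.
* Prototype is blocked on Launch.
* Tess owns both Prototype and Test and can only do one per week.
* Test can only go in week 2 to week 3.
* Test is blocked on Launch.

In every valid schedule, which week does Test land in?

Test's window is week 2–week 3.
Prototype is fixed at week 3, and Test can't share a week with Prototype.
So Test must be week 2.

week 2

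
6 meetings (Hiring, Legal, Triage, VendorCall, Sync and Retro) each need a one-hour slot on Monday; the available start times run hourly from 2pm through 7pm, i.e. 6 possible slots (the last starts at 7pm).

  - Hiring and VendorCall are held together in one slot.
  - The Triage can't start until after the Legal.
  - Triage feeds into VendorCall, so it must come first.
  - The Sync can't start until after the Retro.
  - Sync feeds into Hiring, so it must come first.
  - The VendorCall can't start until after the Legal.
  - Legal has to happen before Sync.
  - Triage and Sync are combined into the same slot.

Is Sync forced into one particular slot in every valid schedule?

Sync can be 3pm (e.g. VendorCall -> 4pm; Triage -> 3pm; Retro -> 2pm; Hiring -> 4pm; Legal -> 2pm; Sync -> 3pm) or 4pm (e.g. Sync=4pm; Triage=4pm; Hiring=5pm; Retro=2pm; VendorCall=5pm; Legal=2pm).

No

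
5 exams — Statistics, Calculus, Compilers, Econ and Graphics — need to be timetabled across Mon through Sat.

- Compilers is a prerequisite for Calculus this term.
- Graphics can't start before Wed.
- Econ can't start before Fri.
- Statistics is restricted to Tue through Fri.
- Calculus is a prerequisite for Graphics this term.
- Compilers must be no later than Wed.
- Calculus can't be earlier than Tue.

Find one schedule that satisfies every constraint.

Graphics -> Wed; Statistics -> Tue; Calculus -> Tue; Compilers -> Mon; Econ -> Fri

Checking: Compilers(Mon) before Calculus(Tue); Calculus(Tue) before Graphics(Wed); Calculus=Tue in [Tue,Sat]; Compilers=Mon in [Mon,Wed]; Econ=Fri in [Fri,Sat]; Graphics=Wed in [Wed,Sat]; Statistics=Tue in [Tue,Fri].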